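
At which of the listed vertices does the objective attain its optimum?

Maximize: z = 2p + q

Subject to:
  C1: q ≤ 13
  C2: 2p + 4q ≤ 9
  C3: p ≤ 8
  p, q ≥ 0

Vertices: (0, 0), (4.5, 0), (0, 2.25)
Evaluating z = 2p + q at each vertex:
  (0, 0): z = 0
  (4.5, 0): z = 9
  (0, 2.25): z = 2.25

The largest value is z = 9, attained at (4.5, 0).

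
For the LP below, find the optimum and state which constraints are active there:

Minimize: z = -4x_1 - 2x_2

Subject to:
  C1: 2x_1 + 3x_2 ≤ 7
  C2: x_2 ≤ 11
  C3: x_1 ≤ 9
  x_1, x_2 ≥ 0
Optimal: x_1 = 3.5, x_2 = 0
Slack at optimum:
  C1: slack = 0 (binding)
  C2: slack = 11
  C3: slack = 5.5
  x_1 ≥ 0: x_1 = 3.5
  x_2 ≥ 0: x_2 = 0 (binding)
Binding constraints: C1, x_2 ≥ 0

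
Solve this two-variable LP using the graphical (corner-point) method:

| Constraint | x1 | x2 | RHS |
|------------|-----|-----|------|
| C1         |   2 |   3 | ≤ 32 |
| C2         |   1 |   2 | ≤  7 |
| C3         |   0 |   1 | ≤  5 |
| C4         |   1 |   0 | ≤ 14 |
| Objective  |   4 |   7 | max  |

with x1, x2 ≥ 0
x1 = 7, x2 = 0, z = 28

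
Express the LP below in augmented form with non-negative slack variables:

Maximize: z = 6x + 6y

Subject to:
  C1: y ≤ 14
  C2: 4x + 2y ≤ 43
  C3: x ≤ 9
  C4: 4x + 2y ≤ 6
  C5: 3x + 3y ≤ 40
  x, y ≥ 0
max z = 6x + 6y

s.t.
  y + s1 = 14
  4x + 2y + s2 = 43
  x + s3 = 9
  4x + 2y + s4 = 6
  3x + 3y + s5 = 40
  x, y, s1, s2, s3, s4, s5 ≥ 0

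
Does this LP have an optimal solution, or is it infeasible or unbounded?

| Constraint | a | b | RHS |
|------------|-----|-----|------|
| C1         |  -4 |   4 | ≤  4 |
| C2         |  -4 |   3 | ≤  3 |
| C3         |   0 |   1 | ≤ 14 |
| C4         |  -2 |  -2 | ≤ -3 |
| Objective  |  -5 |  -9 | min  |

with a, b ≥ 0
Feasible point: (1, 1) satisfies every constraint, so the LP is feasible.
Direction d = (1, 0): for each constraint row a, a·d ≤ 0 —
  (-4)(1) + (4)(0) = -4 ≤ 0
  (-4)(1) + (3)(0) = -4 ≤ 0
  (0)(1) + (1)(0) = 0 ≤ 0
  (-2)(1) + (-2)(0) = -2 ≤ 0
and d ≥ 0, so (1, 1) + t·d stays feasible for every t ≥ 0. Along this ray z = -5a - 9b changes by -5 per unit t, so z → −∞.

Unbounded: there is a feasible ray along which z → −∞.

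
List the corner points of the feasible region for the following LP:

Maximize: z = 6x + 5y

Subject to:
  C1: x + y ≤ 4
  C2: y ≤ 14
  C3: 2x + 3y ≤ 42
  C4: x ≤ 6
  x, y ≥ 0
Each vertex is the intersection of two constraint boundaries that also satisfies all remaining constraints:
  x = 0 and y = 0 → (0, 0)
  x + y = 4 and y = 0 → (4, 0)
  x + y = 4 and x = 0 → (0, 4)

Vertices: (0, 0), (4, 0), (0, 4)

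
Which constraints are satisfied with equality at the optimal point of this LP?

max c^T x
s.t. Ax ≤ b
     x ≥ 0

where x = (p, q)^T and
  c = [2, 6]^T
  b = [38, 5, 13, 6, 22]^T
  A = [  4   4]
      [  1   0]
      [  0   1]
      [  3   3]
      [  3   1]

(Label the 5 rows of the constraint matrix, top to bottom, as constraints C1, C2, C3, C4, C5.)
Optimal: p = 0, q = 2
Binding: C4, p ≥ 0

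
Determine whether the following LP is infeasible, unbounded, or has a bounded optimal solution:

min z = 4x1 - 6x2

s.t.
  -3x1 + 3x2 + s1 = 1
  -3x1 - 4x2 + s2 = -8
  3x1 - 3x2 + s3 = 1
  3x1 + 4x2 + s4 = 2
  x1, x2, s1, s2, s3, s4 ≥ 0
The row 3x1 + 4x2 + s4 = 2 with s4 ≥ 0 requires 3x1 + 4x2 ≤ 2, while the row -3x1 - 4x2 + s2 = -8 with s2 ≥ 0 is equivalent to 3x1 + 4x2 ≥ 8. Together they would need 8 ≤ 3x1 + 4x2 ≤ 2, which is impossible since 8 > 2. No point satisfies all constraints.

Infeasible: no point satisfies all constraints simultaneously.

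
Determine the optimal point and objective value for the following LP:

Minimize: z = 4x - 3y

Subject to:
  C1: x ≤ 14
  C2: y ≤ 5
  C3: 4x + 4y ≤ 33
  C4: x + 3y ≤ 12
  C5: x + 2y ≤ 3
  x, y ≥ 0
x = 0, y = 1.5, z = -4.5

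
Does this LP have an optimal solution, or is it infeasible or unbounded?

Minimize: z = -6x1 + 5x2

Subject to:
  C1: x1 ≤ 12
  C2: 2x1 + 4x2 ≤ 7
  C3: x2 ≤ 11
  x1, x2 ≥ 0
The point (3.5, 0) satisfies every constraint, so the LP is feasible; the constraints give x1 ≤ 12 and x2 ≤ 11, which with x1, x2 ≥ 0 keep the feasible region inside a bounded box. A feasible, bounded LP attains a finite optimum at a vertex.

Evaluating z = -6x1 + 5x2 at each vertex:
  (0, 0): z = 0
  (3.5, 0): z = -21
  (0, 1.75): z = 8.75

The LP has an optimal solution: (3.5, 0) with z = -21.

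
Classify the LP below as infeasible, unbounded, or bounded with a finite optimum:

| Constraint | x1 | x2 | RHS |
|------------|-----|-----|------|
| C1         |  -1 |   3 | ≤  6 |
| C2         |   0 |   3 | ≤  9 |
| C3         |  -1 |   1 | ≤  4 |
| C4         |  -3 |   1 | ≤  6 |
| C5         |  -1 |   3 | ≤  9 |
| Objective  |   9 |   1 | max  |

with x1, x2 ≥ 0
Feasible point: (0, 0) satisfies every constraint, so the LP is feasible.
Direction d = (1, 0): for each constraint row a, a·d ≤ 0 —
  (-1)(1) + (3)(0) = -1 ≤ 0
  (0)(1) + (3)(0) = 0 ≤ 0
  (-1)(1) + (1)(0) = -1 ≤ 0
  (-3)(1) + (1)(0) = -3 ≤ 0
  (-1)(1) + (3)(0) = -1 ≤ 0
and d ≥ 0, so (0, 0) + t·d stays feasible for every t ≥ 0. Along this ray z = 9x1 + x2 changes by 9 per unit t, so z → +∞.

Unbounded — the objective can increase without bound over the feasible region.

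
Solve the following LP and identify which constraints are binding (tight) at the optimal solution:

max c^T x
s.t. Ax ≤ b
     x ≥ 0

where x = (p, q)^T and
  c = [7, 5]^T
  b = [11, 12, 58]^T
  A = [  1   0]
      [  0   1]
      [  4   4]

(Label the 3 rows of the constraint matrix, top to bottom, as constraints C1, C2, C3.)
Optimal: p = 11, q = 3.5
Slack at optimum:
  C1: slack = 0 (binding)
  C2: slack = 8.5
  C3: slack = 0 (binding)
  p ≥ 0: p = 11
  q ≥ 0: q = 3.5
Binding constraints: C1, C3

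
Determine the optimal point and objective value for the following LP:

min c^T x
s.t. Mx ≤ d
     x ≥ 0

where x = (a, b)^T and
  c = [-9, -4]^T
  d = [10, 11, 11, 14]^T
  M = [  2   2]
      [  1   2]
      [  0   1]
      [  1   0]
Each vertex is the intersection of two constraint boundaries that also satisfies all remaining constraints:
  a = 0 and b = 0 → (0, 0)
  2a + 2b = 10 and b = 0 → (5, 0)
  2a + 2b = 10 and a = 0 → (0, 5)

Evaluating z = -9a - 4b at each vertex:
  (0, 0): z = 0
  (5, 0): z = -45
  (0, 5): z = -20

The minimum is at (5, 0) with z = -45.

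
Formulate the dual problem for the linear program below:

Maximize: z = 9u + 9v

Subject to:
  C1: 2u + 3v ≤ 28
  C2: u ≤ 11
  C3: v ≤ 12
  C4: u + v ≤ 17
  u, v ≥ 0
Minimize: z = 28y1 + 11y2 + 12y3 + 17y4

Subject to:
  C1: -2y1 - y2 - y4 ≤ -9
  C2: -3y1 - y3 - y4 ≤ -9
  y1, y2, y3, y4 ≥ 0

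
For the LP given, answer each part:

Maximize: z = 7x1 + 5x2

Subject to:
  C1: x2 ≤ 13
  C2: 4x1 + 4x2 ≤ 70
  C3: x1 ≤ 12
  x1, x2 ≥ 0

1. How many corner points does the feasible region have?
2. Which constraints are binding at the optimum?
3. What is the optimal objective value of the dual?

1. 5
2. C2, C3
3. 111.5 (by strong duality, equal to the primal optimum)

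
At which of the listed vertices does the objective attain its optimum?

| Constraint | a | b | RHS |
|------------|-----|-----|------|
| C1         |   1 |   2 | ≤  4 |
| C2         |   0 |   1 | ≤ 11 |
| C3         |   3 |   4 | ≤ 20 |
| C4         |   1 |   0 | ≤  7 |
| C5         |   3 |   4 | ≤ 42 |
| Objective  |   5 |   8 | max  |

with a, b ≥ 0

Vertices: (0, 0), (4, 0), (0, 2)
(4, 0) with z = 20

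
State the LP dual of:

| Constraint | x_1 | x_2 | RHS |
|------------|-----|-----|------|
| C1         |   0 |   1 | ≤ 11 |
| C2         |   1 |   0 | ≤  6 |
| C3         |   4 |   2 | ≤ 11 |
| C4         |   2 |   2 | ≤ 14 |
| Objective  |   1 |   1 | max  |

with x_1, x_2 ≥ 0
Minimize: z = 11y1 + 6y2 + 11y3 + 14y4

Subject to:
  C1: -y2 - 4y3 - 2y4 ≤ -1
  C2: -y1 - 2y3 - 2y4 ≤ -1
  y1, y2, y3, y4 ≥ 0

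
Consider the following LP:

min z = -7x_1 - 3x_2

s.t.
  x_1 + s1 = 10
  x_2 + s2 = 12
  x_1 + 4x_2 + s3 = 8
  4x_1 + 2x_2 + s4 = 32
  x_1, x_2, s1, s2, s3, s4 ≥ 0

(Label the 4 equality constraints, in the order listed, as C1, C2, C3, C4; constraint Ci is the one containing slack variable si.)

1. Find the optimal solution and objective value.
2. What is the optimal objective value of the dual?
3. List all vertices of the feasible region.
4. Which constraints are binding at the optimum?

1. x_1 = 8, x_2 = 0, z = -56
2. -56 (by strong duality, equal to the primal optimum)
3. (0, 0), (8, 0), (0, 2)
4. C3, C4, x_2 ≥ 0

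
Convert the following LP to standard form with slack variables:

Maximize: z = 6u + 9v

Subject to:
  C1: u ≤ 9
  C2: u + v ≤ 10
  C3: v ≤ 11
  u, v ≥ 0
max z = 6u + 9v

s.t.
  u + s1 = 9
  u + v + s2 = 10
  v + s3 = 11
  u, v, s1, s2, s3 ≥ 0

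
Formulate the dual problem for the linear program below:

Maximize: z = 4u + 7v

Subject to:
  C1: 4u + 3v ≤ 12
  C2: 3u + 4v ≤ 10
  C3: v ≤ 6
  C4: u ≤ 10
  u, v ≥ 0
Minimize: z = 12y1 + 10y2 + 6y3 + 10y4

Subject to:
  C1: -4y1 - 3y2 - y4 ≤ -4
  C2: -3y1 - 4y2 - y3 ≤ -7
  y1, y2, y3, y4 ≥ 0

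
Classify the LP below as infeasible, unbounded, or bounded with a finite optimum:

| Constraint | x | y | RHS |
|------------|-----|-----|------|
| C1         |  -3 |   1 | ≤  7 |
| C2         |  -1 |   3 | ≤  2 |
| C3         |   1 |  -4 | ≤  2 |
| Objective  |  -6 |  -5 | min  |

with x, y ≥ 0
Feasible point: (0, 0) satisfies every constraint, so the LP is feasible.
Direction d = (3, 1): for each constraint row a, a·d ≤ 0 —
  (-3)(3) + (1)(1) = -8 ≤ 0
  (-1)(3) + (3)(1) = 0 ≤ 0
  (1)(3) + (-4)(1) = -1 ≤ 0
and d ≥ 0, so (0, 0) + t·d stays feasible for every t ≥ 0. Along this ray z = -6x - 5y changes by -23 per unit t, so z → −∞.

The LP is unbounded; z can be made arbitrarily small.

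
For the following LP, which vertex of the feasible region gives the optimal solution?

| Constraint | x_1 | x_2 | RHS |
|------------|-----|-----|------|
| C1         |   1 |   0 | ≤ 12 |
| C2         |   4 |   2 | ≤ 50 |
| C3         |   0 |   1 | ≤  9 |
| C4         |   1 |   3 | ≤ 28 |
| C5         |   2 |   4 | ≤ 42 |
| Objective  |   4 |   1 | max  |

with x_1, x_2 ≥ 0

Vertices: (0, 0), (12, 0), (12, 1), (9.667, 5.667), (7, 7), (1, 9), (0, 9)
(12, 1) with z = 49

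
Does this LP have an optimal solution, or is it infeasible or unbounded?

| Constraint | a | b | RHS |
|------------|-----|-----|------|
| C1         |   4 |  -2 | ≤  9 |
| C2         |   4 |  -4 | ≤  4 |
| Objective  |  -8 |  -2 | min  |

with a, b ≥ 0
Feasible point: (0, 0) satisfies every constraint, so the LP is feasible.
Direction d = (0, 1): for each constraint row a, a·d ≤ 0 —
  (4)(0) + (-2)(1) = -2 ≤ 0
  (4)(0) + (-4)(1) = -4 ≤ 0
and d ≥ 0, so (0, 0) + t·d stays feasible for every t ≥ 0. Along this ray z = -8a - 2b changes by -2 per unit t, so z → −∞.

Unbounded — the objective can decrease without bound over the feasible region.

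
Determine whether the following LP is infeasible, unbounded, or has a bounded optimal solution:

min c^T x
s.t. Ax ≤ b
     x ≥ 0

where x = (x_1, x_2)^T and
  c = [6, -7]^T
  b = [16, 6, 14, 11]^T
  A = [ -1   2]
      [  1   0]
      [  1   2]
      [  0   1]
The point (0, 7) satisfies every constraint, so the LP is feasible; the constraints give x_1 ≤ 6 and x_2 ≤ 11, which with x_1, x_2 ≥ 0 keep the feasible region inside a bounded box. A feasible, bounded LP attains a finite optimum at a vertex.

The LP has an optimal solution: (0, 7) with z = -49.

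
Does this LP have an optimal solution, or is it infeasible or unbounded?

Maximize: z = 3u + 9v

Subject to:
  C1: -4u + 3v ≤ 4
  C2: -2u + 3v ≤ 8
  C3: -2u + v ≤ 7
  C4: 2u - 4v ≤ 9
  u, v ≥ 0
Feasible point: (0, 0) satisfies every constraint, so the LP is feasible.
Direction d = (3, 2): for each constraint row a, a·d ≤ 0 —
  (-4)(3) + (3)(2) = -6 ≤ 0
  (-2)(3) + (3)(2) = 0 ≤ 0
  (-2)(3) + (1)(2) = -4 ≤ 0
  (2)(3) + (-4)(2) = -2 ≤ 0
and d ≥ 0, so (0, 0) + t·d stays feasible for every t ≥ 0. Along this ray z = 3u + 9v changes by 27 per unit t, so z → +∞.

The LP is unbounded; z can be made arbitrarily large.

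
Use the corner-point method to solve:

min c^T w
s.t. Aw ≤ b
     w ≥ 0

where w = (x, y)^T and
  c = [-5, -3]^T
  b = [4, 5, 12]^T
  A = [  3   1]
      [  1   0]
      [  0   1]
Each vertex is the intersection of two constraint boundaries that also satisfies all remaining constraints:
  x = 0 and y = 0 → (0, 0)
  3x + y = 4 and y = 0 → (1.333, 0)
  3x + y = 4 and x = 0 → (0, 4)

Evaluating z = -5x - 3y at each vertex:
  (0, 0): z = 0
  (1.333, 0): z = -6.667
  (0, 4): z = -12

The minimum is at (0, 4) with z = -12.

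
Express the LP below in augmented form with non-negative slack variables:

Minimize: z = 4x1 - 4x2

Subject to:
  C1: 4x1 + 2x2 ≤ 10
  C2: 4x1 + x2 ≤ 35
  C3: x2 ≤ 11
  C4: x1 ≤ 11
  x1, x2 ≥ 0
min z = 4x1 - 4x2

s.t.
  4x1 + 2x2 + s1 = 10
  4x1 + x2 + s2 = 35
  x2 + s3 = 11
  x1 + s4 = 11
  x1, x2, s1, s2, s3, s4 ≥ 0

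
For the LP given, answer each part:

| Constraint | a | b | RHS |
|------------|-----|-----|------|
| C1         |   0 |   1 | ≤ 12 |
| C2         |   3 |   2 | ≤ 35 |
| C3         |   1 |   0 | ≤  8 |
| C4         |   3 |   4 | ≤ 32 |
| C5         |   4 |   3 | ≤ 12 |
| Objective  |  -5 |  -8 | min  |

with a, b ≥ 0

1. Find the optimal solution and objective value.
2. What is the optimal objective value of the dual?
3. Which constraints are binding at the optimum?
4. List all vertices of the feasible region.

1. a = 0, b = 4, z = -32
2. -32 (by strong duality, equal to the primal optimum)
3. C5, a ≥ 0
4. (0, 0), (3, 0), (0, 4)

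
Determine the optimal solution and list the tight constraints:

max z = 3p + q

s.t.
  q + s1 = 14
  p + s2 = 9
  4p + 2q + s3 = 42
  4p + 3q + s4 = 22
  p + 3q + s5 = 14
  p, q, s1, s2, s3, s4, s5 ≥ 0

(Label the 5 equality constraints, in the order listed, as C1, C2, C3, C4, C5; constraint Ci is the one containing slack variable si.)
Optimal: p = 5.5, q = 0
Slack at optimum:
  C1: slack = 14
  C2: slack = 3.5
  C3: slack = 20
  C4: slack = 0 (binding)
  C5: slack = 8.5
  p ≥ 0: p = 5.5
  q ≥ 0: q = 0 (binding)
Binding constraints: C4, q ≥ 0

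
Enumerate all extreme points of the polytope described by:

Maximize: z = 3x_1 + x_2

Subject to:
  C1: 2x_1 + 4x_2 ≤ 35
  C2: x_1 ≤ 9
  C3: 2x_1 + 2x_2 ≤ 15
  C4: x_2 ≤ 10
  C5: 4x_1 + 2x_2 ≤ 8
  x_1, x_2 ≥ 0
Each vertex is the intersection of two constraint boundaries that also satisfies all remaining constraints:
  x_1 = 0 and x_2 = 0 → (0, 0)
  4x_1 + 2x_2 = 8 and x_2 = 0 → (2, 0)
  4x_1 + 2x_2 = 8 and x_1 = 0 → (0, 4)

Vertices: (0, 0), (2, 0), (0, 4)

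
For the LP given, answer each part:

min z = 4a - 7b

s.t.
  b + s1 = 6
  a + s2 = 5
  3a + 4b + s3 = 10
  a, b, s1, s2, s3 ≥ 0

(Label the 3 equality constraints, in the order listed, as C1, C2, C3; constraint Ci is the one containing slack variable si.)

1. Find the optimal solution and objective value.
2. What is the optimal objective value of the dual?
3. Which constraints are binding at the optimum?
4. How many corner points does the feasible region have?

1. a = 0, b = 2.5, z = -17.5
2. -17.5 (by strong duality, equal to the primal optimum)
3. C3, a ≥ 0
4. 3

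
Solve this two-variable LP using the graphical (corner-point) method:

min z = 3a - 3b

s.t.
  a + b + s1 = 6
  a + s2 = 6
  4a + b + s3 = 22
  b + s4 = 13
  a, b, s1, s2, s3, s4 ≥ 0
Each vertex is the intersection of two constraint boundaries that also satisfies all remaining constraints:
  a = 0 and b = 0 → (0, 0)
  4a + b = 22 and b = 0 → (5.5, 0)
  a + b = 6 and 4a + b = 22 → (5.333, 0.6667)
  a + b = 6 and a = 0 → (0, 6)

Evaluating z = 3a - 3b at each vertex:
  (0, 0): z = 0
  (5.5, 0): z = 16.5
  (5.333, 0.6667): z = 14
  (0, 6): z = -18

The minimum is at (0, 6) with z = -18.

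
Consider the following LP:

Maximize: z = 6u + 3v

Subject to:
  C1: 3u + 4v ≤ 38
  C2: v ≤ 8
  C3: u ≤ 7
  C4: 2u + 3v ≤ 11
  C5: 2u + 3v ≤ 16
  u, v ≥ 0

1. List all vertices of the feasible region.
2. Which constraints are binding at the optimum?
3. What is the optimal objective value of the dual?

1. (0, 0), (5.5, 0), (0, 3.667)
2. C4, v ≥ 0
3. 33 (by strong duality, equal to the primal optimum)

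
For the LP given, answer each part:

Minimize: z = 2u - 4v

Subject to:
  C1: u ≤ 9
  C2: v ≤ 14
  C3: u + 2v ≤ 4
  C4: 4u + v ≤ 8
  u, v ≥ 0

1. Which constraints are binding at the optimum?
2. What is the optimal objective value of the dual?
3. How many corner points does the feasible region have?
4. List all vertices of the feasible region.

1. C3, u ≥ 0
2. -8 (by strong duality, equal to the primal optimum)
3. 4
4. (0, 0), (2, 0), (1.714, 1.143), (0, 2)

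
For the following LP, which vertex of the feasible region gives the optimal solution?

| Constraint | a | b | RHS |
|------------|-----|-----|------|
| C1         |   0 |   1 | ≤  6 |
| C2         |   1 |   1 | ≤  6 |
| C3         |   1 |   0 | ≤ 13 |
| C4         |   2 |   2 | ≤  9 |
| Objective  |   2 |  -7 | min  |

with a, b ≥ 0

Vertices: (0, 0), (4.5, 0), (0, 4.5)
Evaluating z = 2a - 7b at each vertex:
  (0, 0): z = 0
  (4.5, 0): z = 9
  (0, 4.5): z = -31.5

The smallest value is z = -31.5, attained at (0, 4.5).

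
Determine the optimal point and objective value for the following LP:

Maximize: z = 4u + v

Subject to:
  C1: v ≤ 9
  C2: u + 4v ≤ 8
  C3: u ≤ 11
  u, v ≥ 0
u = 8, v = 0, z = 32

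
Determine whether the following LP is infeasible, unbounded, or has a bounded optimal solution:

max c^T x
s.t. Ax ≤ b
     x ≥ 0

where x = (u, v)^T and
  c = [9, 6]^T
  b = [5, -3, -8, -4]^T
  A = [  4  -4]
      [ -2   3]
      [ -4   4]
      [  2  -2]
One constraint requires 4u - 4v ≤ 5, while the constraint -4u + 4v ≤ -8 is equivalent to 4u - 4v ≥ 8. Together they would need 8 ≤ 4u - 4v ≤ 5, which is impossible since 8 > 5. No point satisfies all constraints.

Infeasible: no point satisfies all constraints simultaneously.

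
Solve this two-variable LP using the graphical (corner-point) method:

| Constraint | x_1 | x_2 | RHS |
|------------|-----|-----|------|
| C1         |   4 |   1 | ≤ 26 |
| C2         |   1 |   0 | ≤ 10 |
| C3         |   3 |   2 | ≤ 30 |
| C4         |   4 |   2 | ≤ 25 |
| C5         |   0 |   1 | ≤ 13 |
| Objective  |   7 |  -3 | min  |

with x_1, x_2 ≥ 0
Each vertex is the intersection of two constraint boundaries that also satisfies all remaining constraints:
  x_1 = 0 and x_2 = 0 → (0, 0)
  4x_1 + 2x_2 = 25 and x_2 = 0 → (6.25, 0)
  4x_1 + 2x_2 = 25 and x_1 = 0 → (0, 12.5)

Evaluating z = 7x_1 - 3x_2 at each vertex:
  (0, 0): z = 0
  (6.25, 0): z = 43.75
  (0, 12.5): z = -37.5

The minimum is at (0, 12.5) with z = -37.5.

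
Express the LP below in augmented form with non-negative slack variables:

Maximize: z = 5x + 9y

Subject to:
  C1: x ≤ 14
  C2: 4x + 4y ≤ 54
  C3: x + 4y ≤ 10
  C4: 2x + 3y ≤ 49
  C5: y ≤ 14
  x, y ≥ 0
max z = 5x + 9y

s.t.
  x + s1 = 14
  4x + 4y + s2 = 54
  x + 4y + s3 = 10
  2x + 3y + s4 = 49
  y + s5 = 14
  x, y, s1, s2, s3, s4, s5 ≥ 0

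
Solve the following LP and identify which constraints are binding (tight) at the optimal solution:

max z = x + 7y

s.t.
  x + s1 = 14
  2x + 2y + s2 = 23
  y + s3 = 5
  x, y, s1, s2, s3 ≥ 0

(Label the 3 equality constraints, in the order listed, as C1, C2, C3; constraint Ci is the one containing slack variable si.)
Optimal: x = 6.5, y = 5
Slack at optimum:
  C1: slack = 7.5
  C2: slack = 0 (binding)
  C3: slack = 0 (binding)
  x ≥ 0: x = 6.5
  y ≥ 0: y = 5
Binding constraints: C2, C3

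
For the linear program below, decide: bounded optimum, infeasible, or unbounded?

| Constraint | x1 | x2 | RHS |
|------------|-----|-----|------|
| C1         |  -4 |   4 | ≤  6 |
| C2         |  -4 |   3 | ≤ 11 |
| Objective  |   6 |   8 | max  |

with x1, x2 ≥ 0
Feasible point: (0, 0) satisfies every constraint, so the LP is feasible.
Direction d = (1, 0): for each constraint row a, a·d ≤ 0 —
  (-4)(1) + (4)(0) = -4 ≤ 0
  (-4)(1) + (3)(0) = -4 ≤ 0
and d ≥ 0, so (0, 0) + t·d stays feasible for every t ≥ 0. Along this ray z = 6x1 + 8x2 changes by 6 per unit t, so z → +∞.

Unbounded: there is a feasible ray along which z → +∞.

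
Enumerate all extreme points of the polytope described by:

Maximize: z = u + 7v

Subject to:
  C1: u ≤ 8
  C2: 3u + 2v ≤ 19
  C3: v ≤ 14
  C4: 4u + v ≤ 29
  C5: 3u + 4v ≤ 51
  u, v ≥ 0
Each vertex is the intersection of two constraint boundaries that also satisfies all remaining constraints:
  u = 0 and v = 0 → (0, 0)
  3u + 2v = 19 and v = 0 → (6.333, 0)
  3u + 2v = 19 and u = 0 → (0, 9.5)

Vertices: (0, 0), (6.333, 0), (0, 9.5)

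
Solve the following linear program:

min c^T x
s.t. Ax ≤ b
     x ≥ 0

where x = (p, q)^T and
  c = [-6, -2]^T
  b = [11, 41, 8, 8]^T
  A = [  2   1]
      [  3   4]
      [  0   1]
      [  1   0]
Each vertex is the intersection of two constraint boundaries that also satisfies all remaining constraints:
  p = 0 and q = 0 → (0, 0)
  2p + q = 11 and q = 0 → (5.5, 0)
  2p + q = 11 and q = 8 → (1.5, 8)
  q = 8 and p = 0 → (0, 8)

Evaluating z = -6p - 2q at each vertex:
  (0, 0): z = 0
  (5.5, 0): z = -33
  (1.5, 8): z = -25
  (0, 8): z = -16

The minimum is at (5.5, 0) with z = -33.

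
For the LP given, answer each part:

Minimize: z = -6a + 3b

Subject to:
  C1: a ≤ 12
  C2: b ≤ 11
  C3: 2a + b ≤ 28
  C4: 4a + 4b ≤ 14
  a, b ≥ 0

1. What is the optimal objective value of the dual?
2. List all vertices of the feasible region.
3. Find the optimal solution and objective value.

1. -21 (by strong duality, equal to the primal optimum)
2. (0, 0), (3.5, 0), (0, 3.5)
3. a = 3.5, b = 0, z = -21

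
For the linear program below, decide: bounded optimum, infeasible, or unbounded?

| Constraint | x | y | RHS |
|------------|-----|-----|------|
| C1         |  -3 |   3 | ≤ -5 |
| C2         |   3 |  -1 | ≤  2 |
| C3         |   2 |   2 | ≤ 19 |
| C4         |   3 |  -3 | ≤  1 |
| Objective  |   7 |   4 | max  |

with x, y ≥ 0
C4 requires 3x - 3y ≤ 1, while C1 (-3x + 3y ≤ -5) is equivalent to 3x - 3y ≥ 5. Together they would need 5 ≤ 3x - 3y ≤ 1, which is impossible since 5 > 1. No point satisfies all constraints.

Infeasible: no point satisfies all constraints simultaneously.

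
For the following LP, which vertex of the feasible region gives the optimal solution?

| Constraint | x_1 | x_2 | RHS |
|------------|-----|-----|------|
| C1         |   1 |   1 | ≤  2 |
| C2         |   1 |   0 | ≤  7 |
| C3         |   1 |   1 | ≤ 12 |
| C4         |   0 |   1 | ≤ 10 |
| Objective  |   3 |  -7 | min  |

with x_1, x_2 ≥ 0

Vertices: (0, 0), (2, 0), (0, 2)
(0, 2) with z = -14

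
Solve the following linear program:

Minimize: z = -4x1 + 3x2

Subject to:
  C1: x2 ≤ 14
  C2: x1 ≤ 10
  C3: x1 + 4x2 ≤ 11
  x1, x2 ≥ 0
Each vertex is the intersection of two constraint boundaries that also satisfies all remaining constraints:
  x1 = 0 and x2 = 0 → (0, 0)
  x1 = 10 and x2 = 0 → (10, 0)
  x1 = 10 and x1 + 4x2 = 11 → (10, 0.25)
  x1 + 4x2 = 11 and x1 = 0 → (0, 2.75)

Evaluating z = -4x1 + 3x2 at each vertex:
  (0, 0): z = 0
  (10, 0): z = -40
  (10, 0.25): z = -39.25
  (0, 2.75): z = 8.25

The minimum is at (10, 0) with z = -40.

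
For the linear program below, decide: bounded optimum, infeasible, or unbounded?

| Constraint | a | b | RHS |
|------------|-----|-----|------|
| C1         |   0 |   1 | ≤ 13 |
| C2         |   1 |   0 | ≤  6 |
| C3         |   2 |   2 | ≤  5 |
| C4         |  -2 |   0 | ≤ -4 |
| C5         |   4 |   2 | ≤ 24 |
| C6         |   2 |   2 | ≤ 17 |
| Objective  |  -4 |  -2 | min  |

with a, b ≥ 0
The point (2.5, 0) satisfies every constraint, so the LP is feasible; the constraints give a ≤ 6 and b ≤ 13, which with a, b ≥ 0 keep the feasible region inside a bounded box. A feasible, bounded LP attains a finite optimum at a vertex.

Evaluating z = -4a - 2b at each vertex:
  (2, 0): z = -8
  (2.5, 0): z = -10
  (2, 0.5): z = -9

Bounded optimum: z* = -10 at (2.5, 0).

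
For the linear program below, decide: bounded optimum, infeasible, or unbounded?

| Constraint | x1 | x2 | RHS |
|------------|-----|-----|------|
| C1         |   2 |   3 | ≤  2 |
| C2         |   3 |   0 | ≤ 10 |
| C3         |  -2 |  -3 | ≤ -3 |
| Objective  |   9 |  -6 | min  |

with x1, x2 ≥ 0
C1 requires 2x1 + 3x2 ≤ 2, while C3 (-2x1 - 3x2 ≤ -3) is equivalent to 2x1 + 3x2 ≥ 3. Together they would need 3 ≤ 2x1 + 3x2 ≤ 2, which is impossible since 3 > 2. No point satisfies all constraints.

Infeasible — the constraint set is empty.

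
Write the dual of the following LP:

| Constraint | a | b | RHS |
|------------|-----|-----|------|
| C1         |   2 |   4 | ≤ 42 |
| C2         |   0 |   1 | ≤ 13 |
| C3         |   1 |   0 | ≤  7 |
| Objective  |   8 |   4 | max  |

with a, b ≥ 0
Minimize: z = 42y1 + 13y2 + 7y3

Subject to:
  C1: -2y1 - y3 ≤ -8
  C2: -4y1 - y2 ≤ -4
  y1, y2, y3 ≥ 0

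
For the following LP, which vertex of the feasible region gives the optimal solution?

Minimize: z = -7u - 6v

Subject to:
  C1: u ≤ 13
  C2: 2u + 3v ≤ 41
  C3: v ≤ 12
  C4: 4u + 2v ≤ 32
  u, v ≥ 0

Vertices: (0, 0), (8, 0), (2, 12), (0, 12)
Evaluating z = -7u - 6v at each vertex:
  (0, 0): z = 0
  (8, 0): z = -56
  (2, 12): z = -86
  (0, 12): z = -72

The smallest value is z = -86, attained at (2, 12).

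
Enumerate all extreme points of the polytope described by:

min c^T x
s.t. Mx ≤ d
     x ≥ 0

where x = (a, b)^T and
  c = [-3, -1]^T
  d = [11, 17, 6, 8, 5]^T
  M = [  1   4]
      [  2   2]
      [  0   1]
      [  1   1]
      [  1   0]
Each vertex is the intersection of two constraint boundaries that also satisfies all remaining constraints:
  a = 0 and b = 0 → (0, 0)
  a = 5 and b = 0 → (5, 0)
  a + 4b = 11 and a = 5 → (5, 1.5)
  a + 4b = 11 and a = 0 → (0, 2.75)

Vertices: (0, 0), (5, 0), (5, 1.5), (0, 2.75)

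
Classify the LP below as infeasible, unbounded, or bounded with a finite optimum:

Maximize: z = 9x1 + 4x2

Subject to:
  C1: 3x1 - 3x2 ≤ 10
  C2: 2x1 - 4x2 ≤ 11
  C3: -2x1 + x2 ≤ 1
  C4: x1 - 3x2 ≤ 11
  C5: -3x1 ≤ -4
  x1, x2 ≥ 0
Feasible point: (2, 0) satisfies every constraint, so the LP is feasible.
Direction d = (1, 1): for each constraint row a, a·d ≤ 0 —
  (3)(1) + (-3)(1) = 0 ≤ 0
  (2)(1) + (-4)(1) = -2 ≤ 0
  (-2)(1) + (1)(1) = -1 ≤ 0
  (1)(1) + (-3)(1) = -2 ≤ 0
  (-3)(1) + (0)(1) = -3 ≤ 0
and d ≥ 0, so (2, 0) + t·d stays feasible for every t ≥ 0. Along this ray z = 9x1 + 4x2 changes by 13 per unit t, so z → +∞.

Unbounded: there is a feasible ray along which z → +∞.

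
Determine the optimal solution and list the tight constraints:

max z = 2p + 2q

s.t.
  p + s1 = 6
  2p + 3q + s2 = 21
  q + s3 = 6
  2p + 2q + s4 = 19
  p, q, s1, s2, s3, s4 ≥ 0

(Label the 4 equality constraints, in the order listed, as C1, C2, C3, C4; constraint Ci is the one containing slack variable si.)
Optimal: p = 6, q = 3
Slack at optimum:
  C1: slack = 0 (binding)
  C2: slack = 0 (binding)
  C3: slack = 3
  C4: slack = 1
  p ≥ 0: p = 6
  q ≥ 0: q = 3
Binding constraints: C1, C2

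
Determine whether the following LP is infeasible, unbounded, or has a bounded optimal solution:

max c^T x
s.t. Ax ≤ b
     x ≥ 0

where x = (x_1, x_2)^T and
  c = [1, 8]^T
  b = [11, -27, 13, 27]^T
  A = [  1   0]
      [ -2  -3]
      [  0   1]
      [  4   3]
The point (0, 9) satisfies every constraint, so the LP is feasible; the constraints give x_1 ≤ 11 and x_2 ≤ 13, which with x_1, x_2 ≥ 0 keep the feasible region inside a bounded box. A feasible, bounded LP attains a finite optimum at a vertex.

The LP has an optimal solution: (0, 9) with z = 72.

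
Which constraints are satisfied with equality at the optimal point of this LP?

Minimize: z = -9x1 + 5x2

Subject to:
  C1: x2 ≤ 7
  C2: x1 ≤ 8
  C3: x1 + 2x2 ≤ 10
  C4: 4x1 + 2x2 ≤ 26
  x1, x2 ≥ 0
Optimal: x1 = 6.5, x2 = 0
Binding: C4, x2 ≥ 0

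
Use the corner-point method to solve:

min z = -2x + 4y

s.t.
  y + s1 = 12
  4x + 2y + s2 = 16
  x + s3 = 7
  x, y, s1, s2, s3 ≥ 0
Each vertex is the intersection of two constraint boundaries that also satisfies all remaining constraints:
  x = 0 and y = 0 → (0, 0)
  4x + 2y = 16 and y = 0 → (4, 0)
  4x + 2y = 16 and x = 0 → (0, 8)

Evaluating z = -2x + 4y at each vertex:
  (0, 0): z = 0
  (4, 0): z = -8
  (0, 8): z = 32

The minimum is at (4, 0) with z = -8.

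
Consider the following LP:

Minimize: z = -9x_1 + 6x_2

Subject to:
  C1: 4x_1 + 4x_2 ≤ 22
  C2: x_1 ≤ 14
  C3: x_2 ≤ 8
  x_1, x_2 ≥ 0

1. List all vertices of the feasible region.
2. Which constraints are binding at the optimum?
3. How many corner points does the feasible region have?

1. (0, 0), (5.5, 0), (0, 5.5)
2. C1, x_2 ≥ 0
3. 3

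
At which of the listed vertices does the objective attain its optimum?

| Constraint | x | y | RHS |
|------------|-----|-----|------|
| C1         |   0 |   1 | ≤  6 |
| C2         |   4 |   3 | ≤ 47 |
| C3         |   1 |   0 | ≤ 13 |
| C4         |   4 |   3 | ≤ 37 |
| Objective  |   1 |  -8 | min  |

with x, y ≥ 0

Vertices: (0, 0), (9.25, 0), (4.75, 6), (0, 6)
(0, 6) with z = -48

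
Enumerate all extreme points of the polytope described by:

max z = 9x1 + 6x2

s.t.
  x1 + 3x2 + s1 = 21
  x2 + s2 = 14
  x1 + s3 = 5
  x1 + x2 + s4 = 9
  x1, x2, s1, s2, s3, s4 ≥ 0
Each vertex is the intersection of two constraint boundaries that also satisfies all remaining constraints:
  x1 = 0 and x2 = 0 → (0, 0)
  x1 = 5 and x2 = 0 → (5, 0)
  x1 = 5 and x1 + x2 = 9 → (5, 4)
  x1 + 3x2 = 21 and x1 + x2 = 9 → (3, 6)
  x1 + 3x2 = 21 and x1 = 0 → (0, 7)

Vertices: (0, 0), (5, 0), (5, 4), (3, 6), (0, 7)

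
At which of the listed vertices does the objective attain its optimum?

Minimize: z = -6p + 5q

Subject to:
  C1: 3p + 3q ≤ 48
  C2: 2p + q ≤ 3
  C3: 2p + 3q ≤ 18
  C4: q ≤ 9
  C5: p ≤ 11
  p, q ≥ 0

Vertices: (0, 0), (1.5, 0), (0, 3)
(1.5, 0) with z = -9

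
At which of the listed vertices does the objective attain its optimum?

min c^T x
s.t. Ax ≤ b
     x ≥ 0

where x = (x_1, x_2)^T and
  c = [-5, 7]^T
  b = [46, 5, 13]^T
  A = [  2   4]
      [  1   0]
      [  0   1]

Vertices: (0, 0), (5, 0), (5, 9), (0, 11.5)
Evaluating z = -5x_1 + 7x_2 at each vertex:
  (0, 0): z = 0
  (5, 0): z = -25
  (5, 9): z = 38
  (0, 11.5): z = 80.5

The smallest value is z = -25, attained at (5, 0).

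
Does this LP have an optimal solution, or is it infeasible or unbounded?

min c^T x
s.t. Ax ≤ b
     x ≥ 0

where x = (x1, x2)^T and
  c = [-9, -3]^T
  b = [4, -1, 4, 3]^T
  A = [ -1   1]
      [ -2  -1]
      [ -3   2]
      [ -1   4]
Feasible point: (1, 0) satisfies every constraint, so the LP is feasible.
Direction d = (1, 0): for each constraint row a, a·d ≤ 0 —
  (-1)(1) + (1)(0) = -1 ≤ 0
  (-2)(1) + (-1)(0) = -2 ≤ 0
  (-3)(1) + (2)(0) = -3 ≤ 0
  (-1)(1) + (4)(0) = -1 ≤ 0
and d ≥ 0, so (1, 0) + t·d stays feasible for every t ≥ 0. Along this ray z = -9x1 - 3x2 changes by -9 per unit t, so z → −∞.

Unbounded: there is a feasible ray along which z → −∞.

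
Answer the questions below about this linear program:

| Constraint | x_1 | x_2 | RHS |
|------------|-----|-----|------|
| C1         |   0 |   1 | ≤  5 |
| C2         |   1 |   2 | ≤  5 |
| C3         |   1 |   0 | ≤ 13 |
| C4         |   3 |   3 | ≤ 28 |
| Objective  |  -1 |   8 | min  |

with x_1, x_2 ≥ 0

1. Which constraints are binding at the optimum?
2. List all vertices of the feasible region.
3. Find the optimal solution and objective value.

1. C2, x_2 ≥ 0
2. (0, 0), (5, 0), (0, 2.5)
3. x_1 = 5, x_2 = 0, z = -5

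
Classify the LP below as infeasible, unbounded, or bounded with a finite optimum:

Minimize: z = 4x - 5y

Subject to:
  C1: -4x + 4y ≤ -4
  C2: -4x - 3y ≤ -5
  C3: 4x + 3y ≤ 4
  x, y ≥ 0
C3 requires 4x + 3y ≤ 4, while C2 (-4x - 3y ≤ -5) is equivalent to 4x + 3y ≥ 5. Together they would need 5 ≤ 4x + 3y ≤ 4, which is impossible since 5 > 4. No point satisfies all constraints.

Infeasible: no point satisfies all constraints simultaneously.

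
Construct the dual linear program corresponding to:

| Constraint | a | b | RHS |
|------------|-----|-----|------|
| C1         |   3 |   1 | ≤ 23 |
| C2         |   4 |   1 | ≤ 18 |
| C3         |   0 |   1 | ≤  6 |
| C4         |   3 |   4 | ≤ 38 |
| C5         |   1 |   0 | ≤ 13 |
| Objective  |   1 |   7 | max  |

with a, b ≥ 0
Minimize: z = 23y1 + 18y2 + 6y3 + 38y4 + 13y5

Subject to:
  C1: -3y1 - 4y2 - 3y4 - y5 ≤ -1
  C2: -y1 - y2 - y3 - 4y4 ≤ -7
  y1, y2, y3, y4, y5 ≥ 0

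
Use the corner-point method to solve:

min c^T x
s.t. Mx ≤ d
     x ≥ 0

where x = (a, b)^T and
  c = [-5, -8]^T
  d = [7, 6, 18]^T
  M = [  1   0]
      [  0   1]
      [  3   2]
a = 2, b = 6, z = -58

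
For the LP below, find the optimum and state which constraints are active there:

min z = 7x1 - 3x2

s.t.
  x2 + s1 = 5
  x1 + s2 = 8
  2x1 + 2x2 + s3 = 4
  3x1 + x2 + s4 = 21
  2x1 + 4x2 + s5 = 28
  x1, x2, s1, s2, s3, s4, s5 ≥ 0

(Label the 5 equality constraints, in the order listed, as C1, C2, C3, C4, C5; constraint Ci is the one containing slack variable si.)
Optimal: x1 = 0, x2 = 2
Slack at optimum:
  C1: slack = 3
  C2: slack = 8
  C3: slack = 0 (binding)
  C4: slack = 19
  C5: slack = 20
  x1 ≥ 0: x1 = 0 (binding)
  x2 ≥ 0: x2 = 2
Binding constraints: C3, x1 ≥ 0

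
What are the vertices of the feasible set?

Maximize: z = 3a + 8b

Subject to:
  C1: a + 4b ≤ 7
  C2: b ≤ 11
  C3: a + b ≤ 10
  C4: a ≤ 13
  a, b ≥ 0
Each vertex is the intersection of two constraint boundaries that also satisfies all remaining constraints:
  a = 0 and b = 0 → (0, 0)
  a + 4b = 7 and b = 0 → (7, 0)
  a + 4b = 7 and a = 0 → (0, 1.75)

Vertices: (0, 0), (7, 0), (0, 1.75)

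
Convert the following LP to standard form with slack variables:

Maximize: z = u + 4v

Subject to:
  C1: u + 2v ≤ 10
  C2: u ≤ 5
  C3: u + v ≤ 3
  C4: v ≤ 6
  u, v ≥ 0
max z = u + 4v

s.t.
  u + 2v + s1 = 10
  u + s2 = 5
  u + v + s3 = 3
  v + s4 = 6
  u, v, s1, s2, s3, s4 ≥ 0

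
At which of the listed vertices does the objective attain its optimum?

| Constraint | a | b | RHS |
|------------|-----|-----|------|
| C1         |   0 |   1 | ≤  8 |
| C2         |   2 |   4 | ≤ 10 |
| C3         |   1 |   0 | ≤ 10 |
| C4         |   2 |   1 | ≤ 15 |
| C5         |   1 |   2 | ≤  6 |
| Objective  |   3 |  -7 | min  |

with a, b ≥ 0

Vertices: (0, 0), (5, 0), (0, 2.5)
(0, 2.5) with z = -17.5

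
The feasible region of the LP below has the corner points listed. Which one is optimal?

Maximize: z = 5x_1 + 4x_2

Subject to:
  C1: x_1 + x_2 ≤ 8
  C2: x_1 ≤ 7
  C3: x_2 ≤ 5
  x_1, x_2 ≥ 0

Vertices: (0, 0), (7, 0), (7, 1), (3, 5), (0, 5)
(7, 1) with z = 39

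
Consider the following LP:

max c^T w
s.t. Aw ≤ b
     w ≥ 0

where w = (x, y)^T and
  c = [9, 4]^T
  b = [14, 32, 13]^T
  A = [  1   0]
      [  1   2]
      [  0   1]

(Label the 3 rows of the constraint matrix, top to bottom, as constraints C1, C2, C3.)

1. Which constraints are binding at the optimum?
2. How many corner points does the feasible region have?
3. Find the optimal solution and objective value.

1. C1, C2
2. 5
3. x = 14, y = 9, z = 162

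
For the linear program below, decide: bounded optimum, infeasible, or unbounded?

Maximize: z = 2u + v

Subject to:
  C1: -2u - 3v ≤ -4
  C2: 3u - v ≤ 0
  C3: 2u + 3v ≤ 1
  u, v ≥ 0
C3 requires 2u + 3v ≤ 1, while C1 (-2u - 3v ≤ -4) is equivalent to 2u + 3v ≥ 4. Together they would need 4 ≤ 2u + 3v ≤ 1, which is impossible since 4 > 1. No point satisfies all constraints.

Infeasible — the constraint set is empty.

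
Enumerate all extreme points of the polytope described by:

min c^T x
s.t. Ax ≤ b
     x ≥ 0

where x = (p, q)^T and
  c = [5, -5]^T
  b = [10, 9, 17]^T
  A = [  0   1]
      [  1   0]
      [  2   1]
Each vertex is the intersection of two constraint boundaries that also satisfies all remaining constraints:
  p = 0 and q = 0 → (0, 0)
  2p + q = 17 and q = 0 → (8.5, 0)
  q = 10 and 2p + q = 17 → (3.5, 10)
  q = 10 and p = 0 → (0, 10)

Vertices: (0, 0), (8.5, 0), (3.5, 10), (0, 10)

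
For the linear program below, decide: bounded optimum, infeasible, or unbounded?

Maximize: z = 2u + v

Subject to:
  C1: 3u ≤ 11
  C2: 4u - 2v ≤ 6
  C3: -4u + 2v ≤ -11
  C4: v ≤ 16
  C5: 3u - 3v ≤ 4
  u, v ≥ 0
C2 requires 4u - 2v ≤ 6, while C3 (-4u + 2v ≤ -11) is equivalent to 4u - 2v ≥ 11. Together they would need 11 ≤ 4u - 2v ≤ 6, which is impossible since 11 > 6. No point satisfies all constraints.

The feasible region is empty; the LP is infeasible.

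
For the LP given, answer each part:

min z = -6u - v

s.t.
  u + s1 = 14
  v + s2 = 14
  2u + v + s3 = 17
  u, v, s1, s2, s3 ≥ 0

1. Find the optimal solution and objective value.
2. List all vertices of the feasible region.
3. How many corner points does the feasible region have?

1. u = 8.5, v = 0, z = -51
2. (0, 0), (8.5, 0), (1.5, 14), (0, 14)
3. 4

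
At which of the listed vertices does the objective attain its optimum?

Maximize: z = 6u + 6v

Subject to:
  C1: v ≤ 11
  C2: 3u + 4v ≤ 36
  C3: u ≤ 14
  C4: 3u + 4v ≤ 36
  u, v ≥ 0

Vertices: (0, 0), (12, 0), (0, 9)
(12, 0) with z = 72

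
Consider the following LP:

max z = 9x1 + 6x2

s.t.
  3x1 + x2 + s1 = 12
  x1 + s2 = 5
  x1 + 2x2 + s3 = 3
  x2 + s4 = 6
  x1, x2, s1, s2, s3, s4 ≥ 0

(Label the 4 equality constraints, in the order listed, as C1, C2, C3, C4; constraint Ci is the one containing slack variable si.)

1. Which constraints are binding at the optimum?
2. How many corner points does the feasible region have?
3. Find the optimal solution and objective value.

1. C3, x2 ≥ 0
2. 3
3. x1 = 3, x2 = 0, z = 27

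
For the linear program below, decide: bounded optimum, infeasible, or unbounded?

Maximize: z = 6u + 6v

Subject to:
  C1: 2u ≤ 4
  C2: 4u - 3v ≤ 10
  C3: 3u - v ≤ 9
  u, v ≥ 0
Feasible point: (0, 0) satisfies every constraint, so the LP is feasible.
Direction d = (0, 1): for each constraint row a, a·d ≤ 0 —
  (2)(0) + (0)(1) = 0 ≤ 0
  (4)(0) + (-3)(1) = -3 ≤ 0
  (3)(0) + (-1)(1) = -1 ≤ 0
and d ≥ 0, so (0, 0) + t·d stays feasible for every t ≥ 0. Along this ray z = 6u + 6v changes by 6 per unit t, so z → +∞.

Unbounded: there is a feasible ray along which z → +∞.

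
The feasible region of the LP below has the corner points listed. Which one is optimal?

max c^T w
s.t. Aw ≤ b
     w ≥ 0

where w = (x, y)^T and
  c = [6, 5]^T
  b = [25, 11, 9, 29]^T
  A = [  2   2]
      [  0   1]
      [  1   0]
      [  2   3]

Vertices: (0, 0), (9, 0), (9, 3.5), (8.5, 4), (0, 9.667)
Evaluating z = 6x + 5y at each vertex:
  (0, 0): z = 0
  (9, 0): z = 54
  (9, 3.5): z = 71.5
  (8.5, 4): z = 71
  (0, 9.667): z = 48.33

The largest value is z = 71.5, attained at (9, 3.5).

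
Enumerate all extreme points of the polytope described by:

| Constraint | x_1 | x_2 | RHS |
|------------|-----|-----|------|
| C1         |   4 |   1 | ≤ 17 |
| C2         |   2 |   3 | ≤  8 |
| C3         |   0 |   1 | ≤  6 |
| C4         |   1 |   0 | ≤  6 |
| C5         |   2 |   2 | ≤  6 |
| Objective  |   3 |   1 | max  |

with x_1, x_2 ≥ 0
Each vertex is the intersection of two constraint boundaries that also satisfies all remaining constraints:
  x_1 = 0 and x_2 = 0 → (0, 0)
  2x_1 + 2x_2 = 6 and x_2 = 0 → (3, 0)
  2x_1 + 3x_2 = 8 and 2x_1 + 2x_2 = 6 → (1, 2)
  2x_1 + 3x_2 = 8 and x_1 = 0 → (0, 2.667)

Vertices: (0, 0), (3, 0), (1, 2), (0, 2.667)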